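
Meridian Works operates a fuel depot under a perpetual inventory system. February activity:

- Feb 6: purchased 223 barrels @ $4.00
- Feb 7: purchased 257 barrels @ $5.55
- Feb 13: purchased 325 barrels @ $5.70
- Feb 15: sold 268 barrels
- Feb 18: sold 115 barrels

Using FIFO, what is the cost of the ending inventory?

Feb 15, 268 sold [FIFO — oldest first]: 223 @ $4.00 + 45 @ $5.55 = $1,141.75
Feb 18, 115 sold [FIFO — oldest first]: 115 @ $5.55 = $638.25
Total COGS = $1,141.75 + $638.25 = $1,780.00
Ending inventory: 97 @ $5.55 + 325 @ $5.70 = $2,390.85
Check: goods available $4,170.85 = COGS $1,780.00 + ending $2,390.85

Ending inventory = $2,390.85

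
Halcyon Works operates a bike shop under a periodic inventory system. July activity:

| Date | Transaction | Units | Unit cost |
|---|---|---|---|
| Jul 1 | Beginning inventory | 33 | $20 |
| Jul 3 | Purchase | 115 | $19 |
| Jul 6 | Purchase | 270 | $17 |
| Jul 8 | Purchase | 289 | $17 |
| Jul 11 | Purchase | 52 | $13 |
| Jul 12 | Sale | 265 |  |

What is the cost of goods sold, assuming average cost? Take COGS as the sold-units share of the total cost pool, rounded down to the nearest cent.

Jul 12, sell 265: 265/759 × $13,024.00 → $4,547.24
Ending inventory (cost pool remaining) = $8,476.76
Check: goods available $13,024.00 = COGS $4,547.24 + ending $8,476.76

COGS = $4,547.24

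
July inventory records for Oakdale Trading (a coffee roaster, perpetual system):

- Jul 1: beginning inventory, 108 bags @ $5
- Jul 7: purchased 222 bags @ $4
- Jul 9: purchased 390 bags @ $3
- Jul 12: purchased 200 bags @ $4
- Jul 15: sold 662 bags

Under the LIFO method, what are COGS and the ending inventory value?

Jul 15, 662 sold [LIFO — newest first]: 200 @ $4 + 390 @ $3 + 72 @ $4 = $2,258
Ending inventory: 108 @ $5 + 150 @ $4 = $1,140

COGS = $2,258; ending inventory = $1,140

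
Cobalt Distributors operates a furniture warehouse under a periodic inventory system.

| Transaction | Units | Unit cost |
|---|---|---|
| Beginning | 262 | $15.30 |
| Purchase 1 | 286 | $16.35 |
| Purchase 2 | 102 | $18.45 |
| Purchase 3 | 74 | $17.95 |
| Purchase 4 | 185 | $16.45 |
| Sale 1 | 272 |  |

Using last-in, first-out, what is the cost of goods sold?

COGS = $4,611.40

Sale 1 (272) [LIFO — newest first]: 185 @ $16.45 + 74 @ $17.95 + 13 @ $18.45 = $4,611.40
Ending inventory: 262 @ $15.30 + 286 @ $16.35 + 89 @ $18.45 = $10,326.75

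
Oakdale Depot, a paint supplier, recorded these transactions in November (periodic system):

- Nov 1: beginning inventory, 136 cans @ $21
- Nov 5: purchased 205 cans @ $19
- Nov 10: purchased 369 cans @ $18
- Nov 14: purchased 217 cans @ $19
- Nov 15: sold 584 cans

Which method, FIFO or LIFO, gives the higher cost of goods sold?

FIFO

FIFO COGS: 136 @ $21 + 205 @ $19 + 243 @ $18 = $11,125
LIFO COGS: 217 @ $19 + 367 @ $18 = $10,729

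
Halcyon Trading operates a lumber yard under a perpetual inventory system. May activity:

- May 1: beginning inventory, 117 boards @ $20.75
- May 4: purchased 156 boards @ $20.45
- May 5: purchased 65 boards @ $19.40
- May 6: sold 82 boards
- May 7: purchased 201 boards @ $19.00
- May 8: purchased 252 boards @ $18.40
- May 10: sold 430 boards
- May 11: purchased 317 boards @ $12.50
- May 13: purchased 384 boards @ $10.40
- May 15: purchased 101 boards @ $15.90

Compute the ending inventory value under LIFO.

May 6, 82 sold [LIFO — newest first]: 65 @ $19.40 + 17 @ $20.45 = $1,608.65
May 10, 430 sold [LIFO — newest first]: 252 @ $18.40 + 178 @ $19.00 = $8,018.80
Total COGS = $1,608.65 + $8,018.80 = $9,627.45
Ending inventory: 117 @ $20.75 + 139 @ $20.45 + 23 @ $19.00 + 317 @ $12.50 + 384 @ $10.40 + 101 @ $15.90 = $15,269.30

Ending inventory = $15,269.30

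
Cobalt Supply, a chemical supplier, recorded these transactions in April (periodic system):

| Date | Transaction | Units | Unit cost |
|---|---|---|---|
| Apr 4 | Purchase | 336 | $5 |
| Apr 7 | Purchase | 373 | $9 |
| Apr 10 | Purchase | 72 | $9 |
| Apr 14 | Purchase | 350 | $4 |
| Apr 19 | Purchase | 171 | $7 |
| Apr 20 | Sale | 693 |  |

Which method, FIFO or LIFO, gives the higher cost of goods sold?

FIFO COGS: 336 @ $5 + 357 @ $9 = $4,893
LIFO COGS: 171 @ $7 + 350 @ $4 + 72 @ $9 + 100 @ $9 = $4,145

FIFO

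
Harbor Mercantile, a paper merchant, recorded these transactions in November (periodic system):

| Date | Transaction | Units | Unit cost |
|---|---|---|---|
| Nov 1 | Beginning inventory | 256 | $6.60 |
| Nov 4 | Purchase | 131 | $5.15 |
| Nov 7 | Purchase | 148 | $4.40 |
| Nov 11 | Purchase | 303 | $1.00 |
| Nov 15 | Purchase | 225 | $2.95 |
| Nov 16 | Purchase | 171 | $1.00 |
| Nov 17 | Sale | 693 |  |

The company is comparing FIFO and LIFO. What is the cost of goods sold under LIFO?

COGS = $1,131.75

FIFO COGS: 256 @ $6.60 + 131 @ $5.15 + 148 @ $4.40 + 158 @ $1.00 = $3,173.45
LIFO COGS: 171 @ $1.00 + 225 @ $2.95 + 297 @ $1.00 = $1,131.75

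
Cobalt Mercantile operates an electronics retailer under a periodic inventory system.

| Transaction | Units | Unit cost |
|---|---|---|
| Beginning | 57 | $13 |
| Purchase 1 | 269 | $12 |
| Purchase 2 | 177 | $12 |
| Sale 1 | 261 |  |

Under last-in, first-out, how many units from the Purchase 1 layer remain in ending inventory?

Sale 1 (261) [LIFO — newest first]: 177 @ $12 + 84 @ $12 = $3,132
Ending inventory: 57 @ $13 + 185 @ $12 = $2,961

185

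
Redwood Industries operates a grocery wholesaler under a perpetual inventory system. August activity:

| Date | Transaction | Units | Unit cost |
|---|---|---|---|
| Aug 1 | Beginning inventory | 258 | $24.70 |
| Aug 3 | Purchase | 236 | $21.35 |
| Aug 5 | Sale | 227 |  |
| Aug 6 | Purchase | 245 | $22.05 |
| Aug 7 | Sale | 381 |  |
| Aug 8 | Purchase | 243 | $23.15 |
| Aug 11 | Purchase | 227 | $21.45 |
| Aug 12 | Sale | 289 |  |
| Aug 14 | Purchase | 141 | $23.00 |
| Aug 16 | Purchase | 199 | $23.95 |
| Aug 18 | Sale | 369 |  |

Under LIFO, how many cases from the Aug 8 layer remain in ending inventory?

Aug 5, 227 sold [LIFO — newest first]: 227 @ $21.35 = $4,846.45
Aug 7, 381 sold [LIFO — newest first]: 245 @ $22.05 + 9 @ $21.35 + 127 @ $24.70 = $8,731.30
Aug 12, 289 sold [LIFO — newest first]: 227 @ $21.45 + 62 @ $23.15 = $6,304.45
Aug 18, 369 sold [LIFO — newest first]: 199 @ $23.95 + 141 @ $23.00 + 29 @ $23.15 = $8,680.40
Total COGS = $4,846.45 + $8,731.30 + $6,304.45 + $8,680.40 = $28,562.60
Ending inventory: 131 @ $24.70 + 152 @ $23.15 = $6,754.50
Check: goods available $35,317.10 = COGS $28,562.60 + ending $6,754.50

152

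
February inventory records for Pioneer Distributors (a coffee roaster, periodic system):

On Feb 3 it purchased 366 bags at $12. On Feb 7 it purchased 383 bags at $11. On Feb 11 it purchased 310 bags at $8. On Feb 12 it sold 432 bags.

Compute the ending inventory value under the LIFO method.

Feb 12, 432 sold [LIFO — newest first]: 310 @ $8 + 122 @ $11 = $3,822
Ending inventory: 366 @ $12 + 261 @ $11 = $7,263

Ending inventory = $7,263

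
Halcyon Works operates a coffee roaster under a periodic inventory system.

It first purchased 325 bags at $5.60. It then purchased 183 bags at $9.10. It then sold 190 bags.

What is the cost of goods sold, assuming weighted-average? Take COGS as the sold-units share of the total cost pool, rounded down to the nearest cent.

COGS = $1,303.55

Sale 1, sell 190: 190/508 × $3,485.30 → $1,303.55
Ending inventory (cost pool remaining) = $2,181.75
Check: goods available $3,485.30 = COGS $1,303.55 + ending $2,181.75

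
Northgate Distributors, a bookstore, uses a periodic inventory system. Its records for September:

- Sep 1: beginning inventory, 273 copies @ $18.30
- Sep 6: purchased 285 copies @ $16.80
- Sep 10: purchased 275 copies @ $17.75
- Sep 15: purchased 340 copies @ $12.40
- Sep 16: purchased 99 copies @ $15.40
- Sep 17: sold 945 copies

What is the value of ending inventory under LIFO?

Ending inventory = $5,903.10

Sep 17, 945 sold [LIFO — newest first]: 99 @ $15.40 + 340 @ $12.40 + 275 @ $17.75 + 231 @ $16.80 = $14,502.65
Ending inventory: 273 @ $18.30 + 54 @ $16.80 = $5,903.10
Check: goods available $20,405.75 = COGS $14,502.65 + ending $5,903.10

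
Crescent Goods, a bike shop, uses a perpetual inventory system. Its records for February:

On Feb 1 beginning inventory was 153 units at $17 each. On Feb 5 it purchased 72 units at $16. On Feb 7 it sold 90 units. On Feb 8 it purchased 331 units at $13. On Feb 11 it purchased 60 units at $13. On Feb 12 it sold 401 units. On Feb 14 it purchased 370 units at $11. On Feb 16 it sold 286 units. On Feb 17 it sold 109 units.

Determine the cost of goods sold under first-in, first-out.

COGS = $11,806

Feb 7, 90 sold [FIFO — oldest first]: 90 @ $17 = $1,530
Feb 12, 401 sold [FIFO — oldest first]: 63 @ $17 + 72 @ $16 + 266 @ $13 = $5,681
Feb 16, 286 sold [FIFO — oldest first]: 65 @ $13 + 60 @ $13 + 161 @ $11 = $3,396
Feb 17, 109 sold [FIFO — oldest first]: 109 @ $11 = $1,199
Total COGS = $1,530 + $5,681 + $3,396 + $1,199 = $11,806
Ending inventory: 100 @ $11 = $1,100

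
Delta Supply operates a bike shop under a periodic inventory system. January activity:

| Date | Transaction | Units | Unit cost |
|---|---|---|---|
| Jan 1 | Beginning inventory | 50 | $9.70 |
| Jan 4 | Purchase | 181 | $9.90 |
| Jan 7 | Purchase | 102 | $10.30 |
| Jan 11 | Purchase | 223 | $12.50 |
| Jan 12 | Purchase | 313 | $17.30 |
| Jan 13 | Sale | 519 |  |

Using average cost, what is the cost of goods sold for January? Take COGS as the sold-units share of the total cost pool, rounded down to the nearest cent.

Jan 13, sell 519: 519/869 × $11,529.90 → $6,886.09
Ending inventory (cost pool remaining) = $4,643.81
Check: goods available $11,529.90 = COGS $6,886.09 + ending $4,643.81

COGS = $6,886.09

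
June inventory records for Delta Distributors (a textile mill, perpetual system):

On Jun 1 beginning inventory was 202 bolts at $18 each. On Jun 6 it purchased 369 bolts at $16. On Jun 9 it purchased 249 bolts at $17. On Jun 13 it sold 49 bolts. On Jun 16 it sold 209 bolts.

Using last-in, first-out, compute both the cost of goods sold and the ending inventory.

Jun 13, 49 sold [LIFO — newest first]: 49 @ $17 = $833
Jun 16, 209 sold [LIFO — newest first]: 200 @ $17 + 9 @ $16 = $3,544
Total COGS = $833 + $3,544 = $4,377
Ending inventory: 202 @ $18 + 360 @ $16 = $9,396
Check: goods available $13,773 = COGS $4,377 + ending $9,396

COGS = $4,377; ending inventory = $9,396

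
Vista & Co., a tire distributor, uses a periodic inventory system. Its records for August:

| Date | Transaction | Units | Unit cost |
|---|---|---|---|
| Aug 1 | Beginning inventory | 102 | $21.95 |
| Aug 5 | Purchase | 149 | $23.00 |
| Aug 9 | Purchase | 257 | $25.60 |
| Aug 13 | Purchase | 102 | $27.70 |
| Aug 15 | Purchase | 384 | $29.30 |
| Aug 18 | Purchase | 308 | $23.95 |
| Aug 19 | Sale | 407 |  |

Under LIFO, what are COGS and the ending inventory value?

Aug 19, 407 sold [LIFO — newest first]: 308 @ $23.95 + 99 @ $29.30 = $10,277.30
Ending inventory: 102 @ $21.95 + 149 @ $23.00 + 257 @ $25.60 + 102 @ $27.70 + 285 @ $29.30 = $23,421.00
Check: goods available $33,698.30 = COGS $10,277.30 + ending $23,421.00

COGS = $10,277.30; ending inventory = $23,421.00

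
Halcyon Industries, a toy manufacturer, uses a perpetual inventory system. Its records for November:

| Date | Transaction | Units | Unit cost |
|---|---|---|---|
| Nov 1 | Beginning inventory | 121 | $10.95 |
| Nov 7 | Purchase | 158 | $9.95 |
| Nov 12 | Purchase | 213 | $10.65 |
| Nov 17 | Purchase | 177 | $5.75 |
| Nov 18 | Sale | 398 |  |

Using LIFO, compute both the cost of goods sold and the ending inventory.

Nov 18, 398 sold [LIFO — newest first]: 177 @ $5.75 + 213 @ $10.65 + 8 @ $9.95 = $3,365.80
Ending inventory: 121 @ $10.95 + 150 @ $9.95 = $2,817.45
Check: goods available $6,183.25 = COGS $3,365.80 + ending $2,817.45

COGS = $3,365.80; ending inventory = $2,817.45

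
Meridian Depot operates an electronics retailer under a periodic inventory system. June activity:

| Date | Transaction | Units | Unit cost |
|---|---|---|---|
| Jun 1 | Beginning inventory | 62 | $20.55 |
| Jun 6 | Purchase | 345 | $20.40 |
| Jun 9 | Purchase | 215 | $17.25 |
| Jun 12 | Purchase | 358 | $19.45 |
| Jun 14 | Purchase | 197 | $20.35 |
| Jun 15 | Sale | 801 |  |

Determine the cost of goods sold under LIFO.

Jun 15, 801 sold [LIFO — newest first]: 197 @ $20.35 + 358 @ $19.45 + 215 @ $17.25 + 31 @ $20.40 = $15,313.20
Ending inventory: 62 @ $20.55 + 314 @ $20.40 = $7,679.70
Check: goods available $22,992.90 = COGS $15,313.20 + ending $7,679.70

COGS = $15,313.20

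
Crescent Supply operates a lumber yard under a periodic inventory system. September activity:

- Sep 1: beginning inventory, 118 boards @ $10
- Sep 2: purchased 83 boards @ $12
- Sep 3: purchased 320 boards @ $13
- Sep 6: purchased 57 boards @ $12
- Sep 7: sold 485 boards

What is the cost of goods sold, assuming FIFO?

Sep 7, 485 sold [FIFO — oldest first]: 118 @ $10 + 83 @ $12 + 284 @ $13 = $5,868
Ending inventory: 36 @ $13 + 57 @ $12 = $1,152

COGS = $5,868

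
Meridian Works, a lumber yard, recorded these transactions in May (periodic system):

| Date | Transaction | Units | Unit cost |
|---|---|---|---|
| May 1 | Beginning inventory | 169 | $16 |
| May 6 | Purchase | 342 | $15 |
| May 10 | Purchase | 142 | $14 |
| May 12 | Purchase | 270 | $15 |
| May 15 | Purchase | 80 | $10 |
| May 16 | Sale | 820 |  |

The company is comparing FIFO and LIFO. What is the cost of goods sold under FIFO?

COGS = $12,327

FIFO COGS: 169 @ $16 + 342 @ $15 + 142 @ $14 + 167 @ $15 = $12,327
LIFO COGS: 80 @ $10 + 270 @ $15 + 142 @ $14 + 328 @ $15 = $11,758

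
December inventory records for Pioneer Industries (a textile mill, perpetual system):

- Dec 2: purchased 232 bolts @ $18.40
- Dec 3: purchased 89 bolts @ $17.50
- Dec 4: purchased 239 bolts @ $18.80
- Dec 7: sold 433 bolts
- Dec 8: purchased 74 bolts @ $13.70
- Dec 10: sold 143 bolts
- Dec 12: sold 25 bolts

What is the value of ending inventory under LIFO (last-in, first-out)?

Dec 7, 433 sold [LIFO — newest first]: 239 @ $18.80 + 89 @ $17.50 + 105 @ $18.40 = $7,982.70
Dec 10, 143 sold [LIFO — newest first]: 74 @ $13.70 + 69 @ $18.40 = $2,283.40
Dec 12, 25 sold [LIFO — newest first]: 25 @ $18.40 = $460.00
Total COGS = $7,982.70 + $2,283.40 + $460.00 = $10,726.10
Ending inventory: 33 @ $18.40 = $607.20

Ending inventory = $607.20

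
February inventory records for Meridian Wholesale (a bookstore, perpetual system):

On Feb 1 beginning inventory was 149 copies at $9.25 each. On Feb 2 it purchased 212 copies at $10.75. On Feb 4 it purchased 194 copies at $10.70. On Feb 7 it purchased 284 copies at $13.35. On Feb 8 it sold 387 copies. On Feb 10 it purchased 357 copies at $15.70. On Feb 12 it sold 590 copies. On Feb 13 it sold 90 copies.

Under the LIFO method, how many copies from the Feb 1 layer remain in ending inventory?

Feb 8, 387 sold [LIFO — newest first]: 284 @ $13.35 + 103 @ $10.70 = $4,893.50
Feb 12, 590 sold [LIFO — newest first]: 357 @ $15.70 + 91 @ $10.70 + 142 @ $10.75 = $8,105.10
Feb 13, 90 sold [LIFO — newest first]: 70 @ $10.75 + 20 @ $9.25 = $937.50
Total COGS = $4,893.50 + $8,105.10 + $937.50 = $13,936.10
Ending inventory: 129 @ $9.25 = $1,193.25

129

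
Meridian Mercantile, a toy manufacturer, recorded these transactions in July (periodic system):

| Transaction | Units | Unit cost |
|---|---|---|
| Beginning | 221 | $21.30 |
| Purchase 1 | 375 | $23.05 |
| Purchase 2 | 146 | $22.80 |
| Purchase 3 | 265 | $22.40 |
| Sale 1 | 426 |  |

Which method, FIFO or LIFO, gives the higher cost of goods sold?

LIFO

FIFO COGS: 221 @ $21.30 + 205 @ $23.05 = $9,432.55
LIFO COGS: 265 @ $22.40 + 146 @ $22.80 + 15 @ $23.05 = $9,610.55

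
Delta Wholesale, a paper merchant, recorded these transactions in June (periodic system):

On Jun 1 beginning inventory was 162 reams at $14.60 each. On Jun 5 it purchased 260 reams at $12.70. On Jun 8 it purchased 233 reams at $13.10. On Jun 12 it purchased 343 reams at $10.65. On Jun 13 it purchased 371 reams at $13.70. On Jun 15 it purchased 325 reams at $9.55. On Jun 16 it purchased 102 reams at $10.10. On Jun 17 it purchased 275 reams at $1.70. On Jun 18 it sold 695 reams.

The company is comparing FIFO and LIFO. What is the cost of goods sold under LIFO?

FIFO COGS: 162 @ $14.60 + 260 @ $12.70 + 233 @ $13.10 + 40 @ $10.65 = $9,145.50
LIFO COGS: 275 @ $1.70 + 102 @ $10.10 + 318 @ $9.55 = $4,534.60

COGS = $4,534.60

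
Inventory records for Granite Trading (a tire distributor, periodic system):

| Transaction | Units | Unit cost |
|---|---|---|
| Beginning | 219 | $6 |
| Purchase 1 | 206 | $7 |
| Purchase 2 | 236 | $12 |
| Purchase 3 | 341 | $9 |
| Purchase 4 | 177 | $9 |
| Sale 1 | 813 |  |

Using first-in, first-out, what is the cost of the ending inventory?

Ending inventory = $3,294

Sale 1 (813) [FIFO — oldest first]: 219 @ $6 + 206 @ $7 + 236 @ $12 + 152 @ $9 = $6,956
Ending inventory: 189 @ $9 + 177 @ $9 = $3,294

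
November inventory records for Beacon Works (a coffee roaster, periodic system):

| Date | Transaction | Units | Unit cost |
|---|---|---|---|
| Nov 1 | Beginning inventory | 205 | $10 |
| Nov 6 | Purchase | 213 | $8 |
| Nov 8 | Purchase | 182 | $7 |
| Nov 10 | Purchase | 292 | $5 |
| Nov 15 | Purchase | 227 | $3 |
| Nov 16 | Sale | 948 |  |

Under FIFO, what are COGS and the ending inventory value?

Nov 16, 948 sold [FIFO — oldest first]: 205 @ $10 + 213 @ $8 + 182 @ $7 + 292 @ $5 + 56 @ $3 = $6,656
Ending inventory: 171 @ $3 = $513
Check: goods available $7,169 = COGS $6,656 + ending $513

COGS = $6,656; ending inventory = $513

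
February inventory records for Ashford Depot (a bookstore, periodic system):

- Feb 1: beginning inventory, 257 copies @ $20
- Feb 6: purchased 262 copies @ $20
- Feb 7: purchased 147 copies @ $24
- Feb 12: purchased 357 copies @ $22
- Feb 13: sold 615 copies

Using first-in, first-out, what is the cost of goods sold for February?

Feb 13, 615 sold [FIFO — oldest first]: 257 @ $20 + 262 @ $20 + 96 @ $24 = $12,684
Ending inventory: 51 @ $24 + 357 @ $22 = $9,078
Check: goods available $21,762 = COGS $12,684 + ending $9,078

COGS = $12,684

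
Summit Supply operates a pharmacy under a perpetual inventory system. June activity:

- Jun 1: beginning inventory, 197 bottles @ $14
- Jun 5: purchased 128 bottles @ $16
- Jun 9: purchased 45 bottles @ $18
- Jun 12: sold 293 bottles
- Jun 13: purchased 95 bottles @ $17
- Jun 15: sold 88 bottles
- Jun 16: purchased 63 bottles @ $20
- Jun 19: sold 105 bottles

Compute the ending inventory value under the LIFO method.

Ending inventory = $588

Jun 12, 293 sold [LIFO — newest first]: 45 @ $18 + 128 @ $16 + 120 @ $14 = $4,538
Jun 15, 88 sold [LIFO — newest first]: 88 @ $17 = $1,496
Jun 19, 105 sold [LIFO — newest first]: 63 @ $20 + 7 @ $17 + 35 @ $14 = $1,869
Total COGS = $4,538 + $1,496 + $1,869 = $7,903
Ending inventory: 42 @ $14 = $588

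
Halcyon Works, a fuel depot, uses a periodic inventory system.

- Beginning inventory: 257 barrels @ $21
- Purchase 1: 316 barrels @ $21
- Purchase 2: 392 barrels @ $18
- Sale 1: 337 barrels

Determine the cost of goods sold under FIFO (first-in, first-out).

Sale 1 (337) [FIFO — oldest first]: 257 @ $21 + 80 @ $21 = $7,077
Ending inventory: 236 @ $21 + 392 @ $18 = $12,012

COGS = $7,077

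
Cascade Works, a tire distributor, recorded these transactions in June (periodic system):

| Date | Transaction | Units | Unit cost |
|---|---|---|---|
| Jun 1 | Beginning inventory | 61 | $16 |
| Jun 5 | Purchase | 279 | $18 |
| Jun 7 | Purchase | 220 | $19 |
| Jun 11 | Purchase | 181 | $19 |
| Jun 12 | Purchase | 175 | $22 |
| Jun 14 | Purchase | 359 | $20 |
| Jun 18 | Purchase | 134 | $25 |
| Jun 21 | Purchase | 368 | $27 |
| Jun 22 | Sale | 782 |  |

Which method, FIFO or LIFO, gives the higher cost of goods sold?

FIFO COGS: 61 @ $16 + 279 @ $18 + 220 @ $19 + 181 @ $19 + 41 @ $22 = $14,519
LIFO COGS: 368 @ $27 + 134 @ $25 + 280 @ $20 = $18,886

LIFO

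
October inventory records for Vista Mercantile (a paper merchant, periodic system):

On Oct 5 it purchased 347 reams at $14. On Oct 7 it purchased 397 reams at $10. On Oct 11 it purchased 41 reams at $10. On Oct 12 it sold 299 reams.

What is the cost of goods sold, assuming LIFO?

COGS = $2,990

Oct 12, 299 sold [LIFO — newest first]: 41 @ $10 + 258 @ $10 = $2,990
Ending inventory: 347 @ $14 + 139 @ $10 = $6,248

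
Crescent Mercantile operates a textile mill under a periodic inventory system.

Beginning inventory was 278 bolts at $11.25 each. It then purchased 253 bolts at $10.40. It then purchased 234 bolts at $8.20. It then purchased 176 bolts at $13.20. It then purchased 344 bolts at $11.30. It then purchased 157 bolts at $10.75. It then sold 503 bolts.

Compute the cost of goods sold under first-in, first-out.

Sale 1 (503) [FIFO — oldest first]: 278 @ $11.25 + 225 @ $10.40 = $5,467.50
Ending inventory: 28 @ $10.40 + 234 @ $8.20 + 176 @ $13.20 + 344 @ $11.30 + 157 @ $10.75 = $10,108.15
Check: goods available $15,575.65 = COGS $5,467.50 + ending $10,108.15

COGS = $5,467.50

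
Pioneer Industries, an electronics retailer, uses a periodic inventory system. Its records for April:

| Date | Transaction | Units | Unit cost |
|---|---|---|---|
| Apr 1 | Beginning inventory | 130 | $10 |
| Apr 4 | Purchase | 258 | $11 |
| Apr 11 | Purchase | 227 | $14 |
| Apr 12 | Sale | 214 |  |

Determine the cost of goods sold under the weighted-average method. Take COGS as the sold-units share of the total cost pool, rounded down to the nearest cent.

Apr 12, sell 214: 214/615 × $7,316.00 → $2,545.73
Ending inventory (cost pool remaining) = $4,770.27
Check: goods available $7,316.00 = COGS $2,545.73 + ending $4,770.27

COGS = $2,545.73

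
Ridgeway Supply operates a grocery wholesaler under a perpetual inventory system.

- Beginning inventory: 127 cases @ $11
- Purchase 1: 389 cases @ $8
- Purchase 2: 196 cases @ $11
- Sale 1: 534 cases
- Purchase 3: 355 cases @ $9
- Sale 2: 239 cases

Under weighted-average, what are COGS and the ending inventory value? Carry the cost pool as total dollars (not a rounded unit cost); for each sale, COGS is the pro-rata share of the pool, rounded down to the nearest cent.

COGS = $7,178.56; ending inventory = $2,681.44

After Beginning: 127 on hand, pool $1,397.00 (≈ $11.0000 each)
After Purchase 1: 516 on hand, pool $4,509.00 (≈ $8.7384 each)
After Purchase 2: 712 on hand, pool $6,665.00 (≈ $9.3610 each)
Sale 1, sell 534: 534/712 × $6,665.00 → $4,998.75
After Purchase 3: 533 on hand, pool $4,861.25 (≈ $9.1205 each)
Sale 2, sell 239: 239/533 × $4,861.25 → $2,179.81
Total COGS = $4,998.75 + $2,179.81 = $7,178.56
Ending inventory (cost pool remaining) = $2,681.44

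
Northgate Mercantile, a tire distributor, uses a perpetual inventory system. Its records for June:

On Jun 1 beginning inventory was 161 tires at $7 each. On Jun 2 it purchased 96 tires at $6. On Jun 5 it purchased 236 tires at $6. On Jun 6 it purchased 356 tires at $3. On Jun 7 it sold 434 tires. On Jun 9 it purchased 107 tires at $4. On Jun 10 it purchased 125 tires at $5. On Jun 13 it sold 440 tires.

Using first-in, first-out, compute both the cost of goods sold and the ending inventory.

COGS = $4,287; ending inventory = $953

Jun 7, 434 sold [FIFO — oldest first]: 161 @ $7 + 96 @ $6 + 177 @ $6 = $2,765
Jun 13, 440 sold [FIFO — oldest first]: 59 @ $6 + 356 @ $3 + 25 @ $4 = $1,522
Total COGS = $2,765 + $1,522 = $4,287
Ending inventory: 82 @ $4 + 125 @ $5 = $953
Check: goods available $5,240 = COGS $4,287 + ending $953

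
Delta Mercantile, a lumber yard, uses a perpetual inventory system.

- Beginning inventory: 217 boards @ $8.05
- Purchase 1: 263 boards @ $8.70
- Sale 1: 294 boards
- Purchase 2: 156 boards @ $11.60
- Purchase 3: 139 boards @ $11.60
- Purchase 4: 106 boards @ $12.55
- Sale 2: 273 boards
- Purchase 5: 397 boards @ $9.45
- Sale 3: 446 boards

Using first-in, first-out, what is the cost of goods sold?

Sale 1 (294) [FIFO — oldest first]: 217 @ $8.05 + 77 @ $8.70 = $2,416.75
Sale 2 (273) [FIFO — oldest first]: 186 @ $8.70 + 87 @ $11.60 = $2,627.40
Sale 3 (446) [FIFO — oldest first]: 69 @ $11.60 + 139 @ $11.60 + 106 @ $12.55 + 132 @ $9.45 = $4,990.50
Total COGS = $2,416.75 + $2,627.40 + $4,990.50 = $10,034.65
Ending inventory: 265 @ $9.45 = $2,504.25

COGS = $10,034.65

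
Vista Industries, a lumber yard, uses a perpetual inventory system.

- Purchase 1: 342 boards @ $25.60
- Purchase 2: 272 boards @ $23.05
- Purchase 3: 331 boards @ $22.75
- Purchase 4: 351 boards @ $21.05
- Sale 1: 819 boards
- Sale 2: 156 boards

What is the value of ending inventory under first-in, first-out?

Ending inventory = $6,757.05

Sale 1 (819) [FIFO — oldest first]: 342 @ $25.60 + 272 @ $23.05 + 205 @ $22.75 = $19,688.55
Sale 2 (156) [FIFO — oldest first]: 126 @ $22.75 + 30 @ $21.05 = $3,498.00
Total COGS = $19,688.55 + $3,498.00 = $23,186.55
Ending inventory: 321 @ $21.05 = $6,757.05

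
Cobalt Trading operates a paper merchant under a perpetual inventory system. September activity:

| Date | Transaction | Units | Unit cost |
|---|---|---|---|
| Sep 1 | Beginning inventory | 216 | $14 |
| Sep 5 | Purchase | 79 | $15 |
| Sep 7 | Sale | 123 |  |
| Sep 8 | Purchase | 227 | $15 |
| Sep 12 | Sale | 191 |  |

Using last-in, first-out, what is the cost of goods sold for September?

Sep 7, 123 sold [LIFO — newest first]: 79 @ $15 + 44 @ $14 = $1,801
Sep 12, 191 sold [LIFO — newest first]: 191 @ $15 = $2,865
Total COGS = $1,801 + $2,865 = $4,666
Ending inventory: 172 @ $14 + 36 @ $15 = $2,948
Check: goods available $7,614 = COGS $4,666 + ending $2,948

COGS = $4,666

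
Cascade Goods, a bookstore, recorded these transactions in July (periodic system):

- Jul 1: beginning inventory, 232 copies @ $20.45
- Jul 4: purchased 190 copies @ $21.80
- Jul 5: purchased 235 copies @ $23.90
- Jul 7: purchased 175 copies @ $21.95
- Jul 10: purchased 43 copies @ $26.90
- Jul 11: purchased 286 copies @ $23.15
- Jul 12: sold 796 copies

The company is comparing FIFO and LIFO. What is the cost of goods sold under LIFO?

COGS = $18,477.95

FIFO COGS: 232 @ $20.45 + 190 @ $21.80 + 235 @ $23.90 + 139 @ $21.95 = $17,553.95
LIFO COGS: 286 @ $23.15 + 43 @ $26.90 + 175 @ $21.95 + 235 @ $23.90 + 57 @ $21.80 = $18,477.95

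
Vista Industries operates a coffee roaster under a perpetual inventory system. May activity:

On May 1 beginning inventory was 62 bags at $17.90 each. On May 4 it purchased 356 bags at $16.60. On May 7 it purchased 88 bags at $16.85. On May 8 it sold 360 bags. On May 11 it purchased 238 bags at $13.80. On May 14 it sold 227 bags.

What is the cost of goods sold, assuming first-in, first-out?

COGS = $9,620.00

May 8, 360 sold [FIFO — oldest first]: 62 @ $17.90 + 298 @ $16.60 = $6,056.60
May 14, 227 sold [FIFO — oldest first]: 58 @ $16.60 + 88 @ $16.85 + 81 @ $13.80 = $3,563.40
Total COGS = $6,056.60 + $3,563.40 = $9,620.00
Ending inventory: 157 @ $13.80 = $2,166.60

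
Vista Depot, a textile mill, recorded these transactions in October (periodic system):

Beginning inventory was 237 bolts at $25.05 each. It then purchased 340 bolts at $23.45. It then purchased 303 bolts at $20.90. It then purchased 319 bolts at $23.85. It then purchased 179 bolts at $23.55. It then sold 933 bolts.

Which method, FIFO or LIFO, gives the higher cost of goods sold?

FIFO COGS: 237 @ $25.05 + 340 @ $23.45 + 303 @ $20.90 + 53 @ $23.85 = $21,506.60
LIFO COGS: 179 @ $23.55 + 319 @ $23.85 + 303 @ $20.90 + 132 @ $23.45 = $21,251.70

FIFO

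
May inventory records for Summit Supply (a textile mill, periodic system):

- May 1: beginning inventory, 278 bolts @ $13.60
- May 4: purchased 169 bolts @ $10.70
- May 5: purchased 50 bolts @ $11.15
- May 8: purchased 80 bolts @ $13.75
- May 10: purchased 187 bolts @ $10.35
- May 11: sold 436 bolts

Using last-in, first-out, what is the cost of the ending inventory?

May 11, 436 sold [LIFO — newest first]: 187 @ $10.35 + 80 @ $13.75 + 50 @ $11.15 + 119 @ $10.70 = $4,866.25
Ending inventory: 278 @ $13.60 + 50 @ $10.70 = $4,315.80

Ending inventory = $4,315.80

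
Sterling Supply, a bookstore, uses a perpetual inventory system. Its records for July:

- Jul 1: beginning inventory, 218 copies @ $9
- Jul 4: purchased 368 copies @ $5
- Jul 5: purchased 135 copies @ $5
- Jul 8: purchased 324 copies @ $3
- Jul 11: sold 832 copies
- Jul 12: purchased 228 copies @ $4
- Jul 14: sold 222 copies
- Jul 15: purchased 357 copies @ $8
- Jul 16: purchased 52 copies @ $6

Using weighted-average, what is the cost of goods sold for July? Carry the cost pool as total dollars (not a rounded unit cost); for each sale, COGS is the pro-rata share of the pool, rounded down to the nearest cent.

COGS = $5,356.54

After Jul 1: 218 on hand, pool $1,962.00 (≈ $9.0000 each)
After Jul 4: 586 on hand, pool $3,802.00 (≈ $6.4881 each)
After Jul 5: 721 on hand, pool $4,477.00 (≈ $6.2094 each)
After Jul 8: 1045 on hand, pool $5,449.00 (≈ $5.2144 each)
Jul 11, sell 832: 832/1045 × $5,449.00 → $4,338.34
After Jul 12: 441 on hand, pool $2,022.66 (≈ $4.5865 each)
Jul 14, sell 222: 222/441 × $2,022.66 → $1,018.20
After Jul 15: 576 on hand, pool $3,860.46 (≈ $6.7022 each)
After Jul 16: 628 on hand, pool $4,172.46 (≈ $6.6440 each)
Total COGS = $4,338.34 + $1,018.20 = $5,356.54
Ending inventory (cost pool remaining) = $4,172.46
Check: goods available $9,529.00 = COGS $5,356.54 + ending $4,172.46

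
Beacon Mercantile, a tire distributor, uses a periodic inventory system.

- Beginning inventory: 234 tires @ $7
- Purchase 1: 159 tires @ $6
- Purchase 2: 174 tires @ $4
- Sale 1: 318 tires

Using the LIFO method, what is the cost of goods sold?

COGS = $1,560

Sale 1 (318) [LIFO — newest first]: 174 @ $4 + 144 @ $6 = $1,560
Ending inventory: 234 @ $7 + 15 @ $6 = $1,728
Check: goods available $3,288 = COGS $1,560 + ending $1,728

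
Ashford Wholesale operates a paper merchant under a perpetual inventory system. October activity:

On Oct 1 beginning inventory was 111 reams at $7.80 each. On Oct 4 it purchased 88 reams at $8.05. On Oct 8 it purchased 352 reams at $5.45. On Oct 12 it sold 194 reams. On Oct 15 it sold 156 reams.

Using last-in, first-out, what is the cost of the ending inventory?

Ending inventory = $1,585.10

Oct 12, 194 sold [LIFO — newest first]: 194 @ $5.45 = $1,057.30
Oct 15, 156 sold [LIFO — newest first]: 156 @ $5.45 = $850.20
Total COGS = $1,057.30 + $850.20 = $1,907.50
Ending inventory: 111 @ $7.80 + 88 @ $8.05 + 2 @ $5.45 = $1,585.10
Check: goods available $3,492.60 = COGS $1,907.50 + ending $1,585.10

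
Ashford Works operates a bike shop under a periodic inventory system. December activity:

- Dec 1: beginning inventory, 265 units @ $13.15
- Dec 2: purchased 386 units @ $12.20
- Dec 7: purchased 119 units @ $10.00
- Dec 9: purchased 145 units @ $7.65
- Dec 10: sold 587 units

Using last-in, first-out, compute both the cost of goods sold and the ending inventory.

COGS = $6,239.85; ending inventory = $4,253.35

Dec 10, 587 sold [LIFO — newest first]: 145 @ $7.65 + 119 @ $10.00 + 323 @ $12.20 = $6,239.85
Ending inventory: 265 @ $13.15 + 63 @ $12.20 = $4,253.35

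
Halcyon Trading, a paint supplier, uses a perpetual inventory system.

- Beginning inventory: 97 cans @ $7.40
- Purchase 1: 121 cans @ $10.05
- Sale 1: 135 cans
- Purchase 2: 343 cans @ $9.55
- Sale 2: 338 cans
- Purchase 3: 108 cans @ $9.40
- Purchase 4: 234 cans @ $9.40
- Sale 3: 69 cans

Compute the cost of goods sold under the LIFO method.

COGS = $5,196.15

Sale 1 (135) [LIFO — newest first]: 121 @ $10.05 + 14 @ $7.40 = $1,319.65
Sale 2 (338) [LIFO — newest first]: 338 @ $9.55 = $3,227.90
Sale 3 (69) [LIFO — newest first]: 69 @ $9.40 = $648.60
Total COGS = $1,319.65 + $3,227.90 + $648.60 = $5,196.15
Ending inventory: 83 @ $7.40 + 5 @ $9.55 + 108 @ $9.40 + 165 @ $9.40 = $3,228.15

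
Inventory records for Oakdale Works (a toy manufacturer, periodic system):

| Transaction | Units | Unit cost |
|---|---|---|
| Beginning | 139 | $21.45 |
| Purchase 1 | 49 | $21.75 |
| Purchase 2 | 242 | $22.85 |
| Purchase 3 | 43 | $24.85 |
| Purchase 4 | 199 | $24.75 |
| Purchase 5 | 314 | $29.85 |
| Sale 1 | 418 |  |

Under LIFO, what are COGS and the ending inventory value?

Sale 1 (418) [LIFO — newest first]: 314 @ $29.85 + 104 @ $24.75 = $11,946.90
Ending inventory: 139 @ $21.45 + 49 @ $21.75 + 242 @ $22.85 + 43 @ $24.85 + 95 @ $24.75 = $12,996.80

COGS = $11,946.90; ending inventory = $12,996.80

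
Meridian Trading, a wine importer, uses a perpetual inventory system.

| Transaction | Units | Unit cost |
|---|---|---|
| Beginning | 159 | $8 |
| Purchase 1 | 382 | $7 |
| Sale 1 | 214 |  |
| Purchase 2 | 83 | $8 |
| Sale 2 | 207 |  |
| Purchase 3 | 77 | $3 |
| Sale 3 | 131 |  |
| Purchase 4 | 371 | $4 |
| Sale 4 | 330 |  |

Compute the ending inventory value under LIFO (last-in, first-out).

Ending inventory = $1,356

Sale 1 (214) [LIFO — newest first]: 214 @ $7 = $1,498
Sale 2 (207) [LIFO — newest first]: 83 @ $8 + 124 @ $7 = $1,532
Sale 3 (131) [LIFO — newest first]: 77 @ $3 + 44 @ $7 + 10 @ $8 = $619
Sale 4 (330) [LIFO — newest first]: 330 @ $4 = $1,320
Total COGS = $1,498 + $1,532 + $619 + $1,320 = $4,969
Ending inventory: 149 @ $8 + 41 @ $4 = $1,356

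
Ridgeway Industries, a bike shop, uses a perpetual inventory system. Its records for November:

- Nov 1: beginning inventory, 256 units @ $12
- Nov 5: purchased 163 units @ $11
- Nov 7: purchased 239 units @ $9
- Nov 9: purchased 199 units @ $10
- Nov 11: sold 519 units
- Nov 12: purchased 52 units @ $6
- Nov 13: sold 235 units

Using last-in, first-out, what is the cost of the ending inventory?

Nov 11, 519 sold [LIFO — newest first]: 199 @ $10 + 239 @ $9 + 81 @ $11 = $5,032
Nov 13, 235 sold [LIFO — newest first]: 52 @ $6 + 82 @ $11 + 101 @ $12 = $2,426
Total COGS = $5,032 + $2,426 = $7,458
Ending inventory: 155 @ $12 = $1,860
Check: goods available $9,318 = COGS $7,458 + ending $1,860

Ending inventory = $1,860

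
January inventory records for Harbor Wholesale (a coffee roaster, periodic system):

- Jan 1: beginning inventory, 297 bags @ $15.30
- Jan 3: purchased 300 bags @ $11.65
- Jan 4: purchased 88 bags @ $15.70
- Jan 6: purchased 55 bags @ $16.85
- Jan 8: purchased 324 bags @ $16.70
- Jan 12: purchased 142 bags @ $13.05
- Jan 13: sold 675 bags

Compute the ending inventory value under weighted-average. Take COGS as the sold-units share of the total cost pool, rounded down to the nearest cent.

Ending inventory = $7,754.26

Jan 13, sell 675: 675/1206 × $17,611.35 → $9,857.09
Ending inventory (cost pool remaining) = $7,754.26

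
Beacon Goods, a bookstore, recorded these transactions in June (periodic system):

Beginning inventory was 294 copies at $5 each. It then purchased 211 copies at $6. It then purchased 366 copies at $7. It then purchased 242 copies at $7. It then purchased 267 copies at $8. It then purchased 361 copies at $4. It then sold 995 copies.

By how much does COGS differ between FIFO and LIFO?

$17

FIFO COGS: 294 @ $5 + 211 @ $6 + 366 @ $7 + 124 @ $7 = $6,166
LIFO COGS: 361 @ $4 + 267 @ $8 + 242 @ $7 + 125 @ $7 = $6,149
Difference = |$6,166 − $6,149| = $17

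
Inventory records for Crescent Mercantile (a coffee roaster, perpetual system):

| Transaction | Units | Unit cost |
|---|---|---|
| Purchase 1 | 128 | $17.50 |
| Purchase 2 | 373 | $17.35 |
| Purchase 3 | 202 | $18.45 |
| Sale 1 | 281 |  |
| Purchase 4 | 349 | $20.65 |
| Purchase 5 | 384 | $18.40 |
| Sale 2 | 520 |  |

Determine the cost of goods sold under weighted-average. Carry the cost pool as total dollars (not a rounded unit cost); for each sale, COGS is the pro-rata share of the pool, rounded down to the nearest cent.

After Purchase 1: 128 on hand, pool $2,240.00 (≈ $17.5000 each)
After Purchase 2: 501 on hand, pool $8,711.55 (≈ $17.3883 each)
After Purchase 3: 703 on hand, pool $12,438.45 (≈ $17.6934 each)
Sale 1, sell 281: 281/703 × $12,438.45 → $4,971.84
After Purchase 4: 771 on hand, pool $14,673.46 (≈ $19.0317 each)
After Purchase 5: 1155 on hand, pool $21,739.06 (≈ $18.8217 each)
Sale 2, sell 520: 520/1155 × $21,739.06 → $9,787.28
Total COGS = $4,971.84 + $9,787.28 = $14,759.12
Ending inventory (cost pool remaining) = $11,951.78

COGS = $14,759.12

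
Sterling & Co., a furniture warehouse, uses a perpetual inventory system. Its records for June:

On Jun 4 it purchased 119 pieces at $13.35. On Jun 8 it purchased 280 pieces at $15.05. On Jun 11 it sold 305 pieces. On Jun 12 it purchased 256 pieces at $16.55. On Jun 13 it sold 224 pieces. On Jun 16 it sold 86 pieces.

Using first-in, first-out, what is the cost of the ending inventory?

Ending inventory = $662.00

Jun 11, 305 sold [FIFO — oldest first]: 119 @ $13.35 + 186 @ $15.05 = $4,387.95
Jun 13, 224 sold [FIFO — oldest first]: 94 @ $15.05 + 130 @ $16.55 = $3,566.20
Jun 16, 86 sold [FIFO — oldest first]: 86 @ $16.55 = $1,423.30
Total COGS = $4,387.95 + $3,566.20 + $1,423.30 = $9,377.45
Ending inventory: 40 @ $16.55 = $662.00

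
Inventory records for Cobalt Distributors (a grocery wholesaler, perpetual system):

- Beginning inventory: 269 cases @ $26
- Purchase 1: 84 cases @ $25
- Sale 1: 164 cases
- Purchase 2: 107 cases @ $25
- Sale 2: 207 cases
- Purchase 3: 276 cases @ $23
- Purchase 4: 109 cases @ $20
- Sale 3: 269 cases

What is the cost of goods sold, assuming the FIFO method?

COGS = $15,909

Sale 1 (164) [FIFO — oldest first]: 164 @ $26 = $4,264
Sale 2 (207) [FIFO — oldest first]: 105 @ $26 + 84 @ $25 + 18 @ $25 = $5,280
Sale 3 (269) [FIFO — oldest first]: 89 @ $25 + 180 @ $23 = $6,365
Total COGS = $4,264 + $5,280 + $6,365 = $15,909
Ending inventory: 96 @ $23 + 109 @ $20 = $4,388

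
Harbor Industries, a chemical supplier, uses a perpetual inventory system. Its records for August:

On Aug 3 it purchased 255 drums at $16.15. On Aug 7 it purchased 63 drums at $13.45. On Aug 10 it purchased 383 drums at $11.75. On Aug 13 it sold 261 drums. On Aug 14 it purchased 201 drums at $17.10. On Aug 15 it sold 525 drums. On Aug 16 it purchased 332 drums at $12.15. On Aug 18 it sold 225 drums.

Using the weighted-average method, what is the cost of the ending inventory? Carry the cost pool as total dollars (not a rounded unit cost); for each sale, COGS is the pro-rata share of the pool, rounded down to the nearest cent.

After Aug 3: 255 on hand, pool $4,118.25 (≈ $16.1500 each)
After Aug 7: 318 on hand, pool $4,965.60 (≈ $15.6151 each)
After Aug 10: 701 on hand, pool $9,465.85 (≈ $13.5034 each)
Aug 13, sell 261: 261/701 × $9,465.85 → $3,524.37
After Aug 14: 641 on hand, pool $9,378.58 (≈ $14.6312 each)
Aug 15, sell 525: 525/641 × $9,378.58 → $7,681.36
After Aug 16: 448 on hand, pool $5,731.02 (≈ $12.7925 each)
Aug 18, sell 225: 225/448 × $5,731.02 → $2,878.30
Total COGS = $3,524.37 + $7,681.36 + $2,878.30 = $14,084.03
Ending inventory (cost pool remaining) = $2,852.72
Check: goods available $16,936.75 = COGS $14,084.03 + ending $2,852.72

Ending inventory = $2,852.72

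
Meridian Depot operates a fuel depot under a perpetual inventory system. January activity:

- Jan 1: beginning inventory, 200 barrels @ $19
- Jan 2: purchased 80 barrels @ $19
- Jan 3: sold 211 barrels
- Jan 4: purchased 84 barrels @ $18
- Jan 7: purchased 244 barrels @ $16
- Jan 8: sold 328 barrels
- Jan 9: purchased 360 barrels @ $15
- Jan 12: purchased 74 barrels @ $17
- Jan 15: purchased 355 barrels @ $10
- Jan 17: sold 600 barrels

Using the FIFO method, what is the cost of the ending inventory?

Jan 3, 211 sold [FIFO — oldest first]: 200 @ $19 + 11 @ $19 = $4,009
Jan 8, 328 sold [FIFO — oldest first]: 69 @ $19 + 84 @ $18 + 175 @ $16 = $5,623
Jan 17, 600 sold [FIFO — oldest first]: 69 @ $16 + 360 @ $15 + 74 @ $17 + 97 @ $10 = $8,732
Total COGS = $4,009 + $5,623 + $8,732 = $18,364
Ending inventory: 258 @ $10 = $2,580

Ending inventory = $2,580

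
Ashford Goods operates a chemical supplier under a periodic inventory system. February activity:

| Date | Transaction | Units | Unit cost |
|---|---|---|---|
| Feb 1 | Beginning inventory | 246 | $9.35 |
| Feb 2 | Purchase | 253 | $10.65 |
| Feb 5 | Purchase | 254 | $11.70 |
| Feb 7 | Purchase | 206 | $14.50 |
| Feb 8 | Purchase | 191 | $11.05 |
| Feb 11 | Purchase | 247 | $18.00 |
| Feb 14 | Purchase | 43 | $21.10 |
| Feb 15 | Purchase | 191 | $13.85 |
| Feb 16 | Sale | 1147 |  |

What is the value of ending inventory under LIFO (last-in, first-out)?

Ending inventory = $4,834.80

Feb 16, 1147 sold [LIFO — newest first]: 191 @ $13.85 + 43 @ $21.10 + 247 @ $18.00 + 191 @ $11.05 + 206 @ $14.50 + 254 @ $11.70 + 15 @ $10.65 = $16,227.75
Ending inventory: 246 @ $9.35 + 238 @ $10.65 = $4,834.80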